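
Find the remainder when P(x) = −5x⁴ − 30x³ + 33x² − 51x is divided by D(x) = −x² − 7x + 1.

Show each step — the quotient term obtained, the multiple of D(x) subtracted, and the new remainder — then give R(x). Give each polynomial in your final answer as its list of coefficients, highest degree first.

Step 1: lead(−5x⁴ − 30x³ + 33x² − 51x) ÷ lead(D) = −5x⁴ ÷ −x² = 5x². Subtract (5x²)·D = −5x⁴ − 35x³ + 5x². Remainder: 5x³ + 28x² − 51x.
Step 2: lead(5x³ + 28x² − 51x) ÷ lead(D) = 5x³ ÷ −x² = −5x. Subtract (−5x)·D = 5x³ + 35x² − 5x. Remainder: −7x² − 46x.
Step 3: lead(−7x² − 46x) ÷ lead(D) = −7x² ÷ −x² = 7. Subtract (7)·D = −7x² − 49x + 7. Remainder: 3x − 7.

R = [3, -7]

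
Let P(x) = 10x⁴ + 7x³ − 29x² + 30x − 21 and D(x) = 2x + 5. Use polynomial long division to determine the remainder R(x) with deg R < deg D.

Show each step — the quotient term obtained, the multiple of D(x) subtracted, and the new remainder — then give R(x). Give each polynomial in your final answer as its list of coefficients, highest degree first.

Step 1: lead(10x⁴ + 7x³ − 29x² + 30x − 21) ÷ lead(D) = 10x⁴ ÷ 2x = 5x³. Subtract (5x³)·D = 10x⁴ + 25x³. Remainder: −18x³ − 29x² + 30x − 21.
Step 2: lead(−18x³ − 29x² + 30x − 21) ÷ lead(D) = −18x³ ÷ 2x = −9x². Subtract (−9x²)·D = −18x³ − 45x². Remainder: 16x² + 30x − 21.
Step 3: lead(16x² + 30x − 21) ÷ lead(D) = 16x² ÷ 2x = 8x. Subtract (8x)·D = 16x² + 40x. Remainder: −10x − 21.
Step 4: lead(−10x − 21) ÷ lead(D) = −10x ÷ 2x = −5. Subtract (−5)·D = −10x − 25. Remainder: 4.

R = [4]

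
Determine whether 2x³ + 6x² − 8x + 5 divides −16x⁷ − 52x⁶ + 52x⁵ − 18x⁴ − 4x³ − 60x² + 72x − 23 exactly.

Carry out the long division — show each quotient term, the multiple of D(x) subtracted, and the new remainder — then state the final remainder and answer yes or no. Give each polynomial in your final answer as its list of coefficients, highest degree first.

R = [9, 7], so D(x) is not a factor of P(x). no

Step 1: lead(−16x⁷ − 52x⁶ + 52x⁵ − 18x⁴ − 4x³ − 60x² + 72x − 23) ÷ lead(D) = −16x⁷ ÷ 2x³ = −8x⁴. Subtract (−8x⁴)·D = −16x⁷ − 48x⁶ + 64x⁵ − 40x⁴. Remainder: −4x⁶ − 12x⁵ + 22x⁴ − 4x³ − 60x² + 72x − 23.
Step 2: lead(−4x⁶ − 12x⁵ + 22x⁴ − 4x³ − 60x² + 72x − 23) ÷ lead(D) = −4x⁶ ÷ 2x³ = −2x³. Subtract (−2x³)·D = −4x⁶ − 12x⁵ + 16x⁴ − 10x³. Remainder: 6x⁴ + 6x³ − 60x² + 72x − 23.
Step 3: lead(6x⁴ + 6x³ − 60x² + 72x − 23) ÷ lead(D) = 6x⁴ ÷ 2x³ = 3x. Subtract (3x)·D = 6x⁴ + 18x³ − 24x² + 15x. Remainder: −12x³ − 36x² + 57x − 23.
Step 4: lead(−12x³ − 36x² + 57x − 23) ÷ lead(D) = −12x³ ÷ 2x³ = −6. Subtract (−6)·D = −12x³ − 36x² + 48x − 30. Remainder: 9x + 7.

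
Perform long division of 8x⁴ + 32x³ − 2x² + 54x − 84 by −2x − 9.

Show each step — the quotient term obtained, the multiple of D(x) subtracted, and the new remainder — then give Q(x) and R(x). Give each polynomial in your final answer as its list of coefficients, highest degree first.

Step 1: lead(8x⁴ + 32x³ − 2x² + 54x − 84) ÷ lead(D) = 8x⁴ ÷ −2x = −4x³. Subtract (−4x³)·D = 8x⁴ + 36x³. Remainder: −4x³ − 2x² + 54x − 84.
Step 2: lead(−4x³ − 2x² + 54x − 84) ÷ lead(D) = −4x³ ÷ −2x = 2x². Subtract (2x²)·D = −4x³ − 18x². Remainder: 16x² + 54x − 84.
Step 3: lead(16x² + 54x − 84) ÷ lead(D) = 16x² ÷ −2x = −8x. Subtract (−8x)·D = 16x² + 72x. Remainder: −18x − 84.
Step 4: lead(−18x − 84) ÷ lead(D) = −18x ÷ −2x = 9. Subtract (9)·D = −18x − 81. Remainder: −3.

Q = [-4, 2, -8, 9]; R = [-3]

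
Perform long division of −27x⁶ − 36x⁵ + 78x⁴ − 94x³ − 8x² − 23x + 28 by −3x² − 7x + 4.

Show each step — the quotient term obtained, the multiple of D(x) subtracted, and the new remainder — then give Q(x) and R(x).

Step 1: lead(−27x⁶ − 36x⁵ + 78x⁴ − 94x³ − 8x² − 23x + 28) ÷ lead(D) = −27x⁶ ÷ −3x² = 9x⁴. Subtract (9x⁴)·D = −27x⁶ − 63x⁵ + 36x⁴. Remainder: 27x⁵ + 42x⁴ − 94x³ − 8x² − 23x + 28.
Step 2: lead(27x⁵ + 42x⁴ − 94x³ − 8x² − 23x + 28) ÷ lead(D) = 27x⁵ ÷ −3x² = −9x³. Subtract (−9x³)·D = 27x⁵ + 63x⁴ − 36x³. Remainder: −21x⁴ − 58x³ − 8x² − 23x + 28.
Step 3: lead(−21x⁴ − 58x³ − 8x² − 23x + 28) ÷ lead(D) = −21x⁴ ÷ −3x² = 7x². Subtract (7x²)·D = −21x⁴ − 49x³ + 28x². Remainder: −9x³ − 36x² − 23x + 28.
Step 4: lead(−9x³ − 36x² − 23x + 28) ÷ lead(D) = −9x³ ÷ −3x² = 3x. Subtract (3x)·D = −9x³ − 21x² + 12x. Remainder: −15x² − 35x + 28.
Step 5: lead(−15x² − 35x + 28) ÷ lead(D) = −15x² ÷ −3x² = 5. Subtract (5)·D = −15x² − 35x + 20. Remainder: 8.

Q(x) = 9x⁴ − 9x³ + 7x² + 3x + 5; R(x) = 8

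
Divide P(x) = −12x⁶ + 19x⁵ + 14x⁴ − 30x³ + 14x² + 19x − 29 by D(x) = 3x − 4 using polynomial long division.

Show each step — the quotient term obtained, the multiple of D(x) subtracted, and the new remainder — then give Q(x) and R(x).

Step 1: lead(−12x⁶ + 19x⁵ + 14x⁴ − 30x³ + 14x² + 19x − 29) ÷ lead(D) = −12x⁶ ÷ 3x = −4x⁵. Subtract (−4x⁵)·D = −12x⁶ + 16x⁵. Remainder: 3x⁵ + 14x⁴ − 30x³ + 14x² + 19x − 29.
Step 2: lead(3x⁵ + 14x⁴ − 30x³ + 14x² + 19x − 29) ÷ lead(D) = 3x⁵ ÷ 3x = x⁴. Subtract (x⁴)·D = 3x⁵ − 4x⁴. Remainder: 18x⁴ − 30x³ + 14x² + 19x − 29.
Step 3: lead(18x⁴ − 30x³ + 14x² + 19x − 29) ÷ lead(D) = 18x⁴ ÷ 3x = 6x³. Subtract (6x³)·D = 18x⁴ − 24x³. Remainder: −6x³ + 14x² + 19x − 29.
Step 4: lead(−6x³ + 14x² + 19x − 29) ÷ lead(D) = −6x³ ÷ 3x = −2x². Subtract (−2x²)·D = −6x³ + 8x². Remainder: 6x² + 19x − 29.
Step 5: lead(6x² + 19x − 29) ÷ lead(D) = 6x² ÷ 3x = 2x. Subtract (2x)·D = 6x² − 8x. Remainder: 27x − 29.
Step 6: lead(27x − 29) ÷ lead(D) = 27x ÷ 3x = 9. Subtract (9)·D = 27x − 36. Remainder: 7.

Q(x) = −4x⁵ + x⁴ + 6x³ − 2x² + 2x + 9; R(x) = 7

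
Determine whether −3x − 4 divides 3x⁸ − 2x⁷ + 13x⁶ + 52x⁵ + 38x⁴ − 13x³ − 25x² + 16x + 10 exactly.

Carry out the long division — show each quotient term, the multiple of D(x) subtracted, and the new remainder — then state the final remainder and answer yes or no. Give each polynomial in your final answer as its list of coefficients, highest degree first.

Step 1: lead(3x⁸ − 2x⁷ + 13x⁶ + 52x⁵ + 38x⁴ − 13x³ − 25x² + 16x + 10) ÷ lead(D) = 3x⁸ ÷ −3x = −x⁷. Subtract (−x⁷)·D = 3x⁸ + 4x⁷. Remainder: −6x⁷ + 13x⁶ + 52x⁵ + 38x⁴ − 13x³ − 25x² + 16x + 10.
Step 2: lead(−6x⁷ + 13x⁶ + 52x⁵ + 38x⁴ − 13x³ − 25x² + 16x + 10) ÷ lead(D) = −6x⁷ ÷ −3x = 2x⁶. Subtract (2x⁶)·D = −6x⁷ − 8x⁶. Remainder: 21x⁶ + 52x⁵ + 38x⁴ − 13x³ − 25x² + 16x + 10.
Step 3: lead(21x⁶ + 52x⁵ + 38x⁴ − 13x³ − 25x² + 16x + 10) ÷ lead(D) = 21x⁶ ÷ −3x = −7x⁵. Subtract (−7x⁵)·D = 21x⁶ + 28x⁵. Remainder: 24x⁵ + 38x⁴ − 13x³ − 25x² + 16x + 10.
Step 4: lead(24x⁵ + 38x⁴ − 13x³ − 25x² + 16x + 10) ÷ lead(D) = 24x⁵ ÷ −3x = −8x⁴. Subtract (−8x⁴)·D = 24x⁵ + 32x⁴. Remainder: 6x⁴ − 13x³ − 25x² + 16x + 10.
Step 5: lead(6x⁴ − 13x³ − 25x² + 16x + 10) ÷ lead(D) = 6x⁴ ÷ −3x = −2x³. Subtract (−2x³)·D = 6x⁴ + 8x³. Remainder: −21x³ − 25x² + 16x + 10.
Step 6: lead(−21x³ − 25x² + 16x + 10) ÷ lead(D) = −21x³ ÷ −3x = 7x². Subtract (7x²)·D = −21x³ − 28x². Remainder: 3x² + 16x + 10.
Step 7: lead(3x² + 16x + 10) ÷ lead(D) = 3x² ÷ −3x = −x. Subtract (−x)·D = 3x² + 4x. Remainder: 12x + 10.
Step 8: lead(12x + 10) ÷ lead(D) = 12x ÷ −3x = −4. Subtract (−4)·D = 12x + 16. Remainder: −6.

R = [-6], so D(x) is not a factor of P(x). no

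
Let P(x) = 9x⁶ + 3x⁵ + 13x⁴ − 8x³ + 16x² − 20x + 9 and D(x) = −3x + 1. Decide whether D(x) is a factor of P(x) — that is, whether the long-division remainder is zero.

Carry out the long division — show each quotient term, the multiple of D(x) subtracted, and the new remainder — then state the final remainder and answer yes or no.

Step 1: lead(9x⁶ + 3x⁵ + 13x⁴ − 8x³ + 16x² − 20x + 9) ÷ lead(D) = 9x⁶ ÷ −3x = −3x⁵. Subtract (−3x⁵)·D = 9x⁶ − 3x⁵. Remainder: 6x⁵ + 13x⁴ − 8x³ + 16x² − 20x + 9.
Step 2: lead(6x⁵ + 13x⁴ − 8x³ + 16x² − 20x + 9) ÷ lead(D) = 6x⁵ ÷ −3x = −2x⁴. Subtract (−2x⁴)·D = 6x⁵ − 2x⁴. Remainder: 15x⁴ − 8x³ + 16x² − 20x + 9.
Step 3: lead(15x⁴ − 8x³ + 16x² − 20x + 9) ÷ lead(D) = 15x⁴ ÷ −3x = −5x³. Subtract (−5x³)·D = 15x⁴ − 5x³. Remainder: −3x³ + 16x² − 20x + 9.
Step 4: lead(−3x³ + 16x² − 20x + 9) ÷ lead(D) = −3x³ ÷ −3x = x². Subtract (x²)·D = −3x³ + x². Remainder: 15x² − 20x + 9.
Step 5: lead(15x² − 20x + 9) ÷ lead(D) = 15x² ÷ −3x = −5x. Subtract (−5x)·D = 15x² − 5x. Remainder: −15x + 9.
Step 6: lead(−15x + 9) ÷ lead(D) = −15x ÷ −3x = 5. Subtract (5)·D = −15x + 5. Remainder: 4.

R(x) = 4, so D(x) is not a factor of P(x). no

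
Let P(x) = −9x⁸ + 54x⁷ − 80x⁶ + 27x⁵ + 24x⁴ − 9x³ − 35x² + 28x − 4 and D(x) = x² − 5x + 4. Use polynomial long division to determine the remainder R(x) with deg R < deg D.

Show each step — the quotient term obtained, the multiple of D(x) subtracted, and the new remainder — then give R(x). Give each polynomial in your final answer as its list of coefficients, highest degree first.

Step 1: lead(−9x⁸ + 54x⁷ − 80x⁶ + 27x⁵ + 24x⁴ − 9x³ − 35x² + 28x − 4) ÷ lead(D) = −9x⁸ ÷ x² = −9x⁶. Subtract (−9x⁶)·D = −9x⁸ + 45x⁷ − 36x⁶. Remainder: 9x⁷ − 44x⁶ + 27x⁵ + 24x⁴ − 9x³ − 35x² + 28x − 4.
Step 2: lead(9x⁷ − 44x⁶ + 27x⁵ + 24x⁴ − 9x³ − 35x² + 28x − 4) ÷ lead(D) = 9x⁷ ÷ x² = 9x⁵. Subtract (9x⁵)·D = 9x⁷ − 45x⁶ + 36x⁵. Remainder: x⁶ − 9x⁵ + 24x⁴ − 9x³ − 35x² + 28x − 4.
Step 3: lead(x⁶ − 9x⁵ + 24x⁴ − 9x³ − 35x² + 28x − 4) ÷ lead(D) = x⁶ ÷ x² = x⁴. Subtract (x⁴)·D = x⁶ − 5x⁵ + 4x⁴. Remainder: −4x⁵ + 20x⁴ − 9x³ − 35x² + 28x − 4.
Step 4: lead(−4x⁵ + 20x⁴ − 9x³ − 35x² + 28x − 4) ÷ lead(D) = −4x⁵ ÷ x² = −4x³. Subtract (−4x³)·D = −4x⁵ + 20x⁴ − 16x³. Remainder: 7x³ − 35x² + 28x − 4.
Step 5: lead(7x³ − 35x² + 28x − 4) ÷ lead(D) = 7x³ ÷ x² = 7x. Subtract (7x)·D = 7x³ − 35x² + 28x. Remainder: −4.

R = [-4]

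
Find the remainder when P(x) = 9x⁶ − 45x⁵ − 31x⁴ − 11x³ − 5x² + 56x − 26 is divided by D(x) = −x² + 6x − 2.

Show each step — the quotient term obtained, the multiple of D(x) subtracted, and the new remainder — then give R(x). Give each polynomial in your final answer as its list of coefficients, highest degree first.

R = [-8]

Step 1: lead(9x⁶ − 45x⁵ − 31x⁴ − 11x³ − 5x² + 56x − 26) ÷ lead(D) = 9x⁶ ÷ −x² = −9x⁴. Subtract (−9x⁴)·D = 9x⁶ − 54x⁵ + 18x⁴. Remainder: 9x⁵ − 49x⁴ − 11x³ − 5x² + 56x − 26.
Step 2: lead(9x⁵ − 49x⁴ − 11x³ − 5x² + 56x − 26) ÷ lead(D) = 9x⁵ ÷ −x² = −9x³. Subtract (−9x³)·D = 9x⁵ − 54x⁴ + 18x³. Remainder: 5x⁴ − 29x³ − 5x² + 56x − 26.
Step 3: lead(5x⁴ − 29x³ − 5x² + 56x − 26) ÷ lead(D) = 5x⁴ ÷ −x² = −5x². Subtract (−5x²)·D = 5x⁴ − 30x³ + 10x². Remainder: x³ − 15x² + 56x − 26.
Step 4: lead(x³ − 15x² + 56x − 26) ÷ lead(D) = x³ ÷ −x² = −x. Subtract (−x)·D = x³ − 6x² + 2x. Remainder: −9x² + 54x − 26.
Step 5: lead(−9x² + 54x − 26) ÷ lead(D) = −9x² ÷ −x² = 9. Subtract (9)·D = −9x² + 54x − 18. Remainder: −8.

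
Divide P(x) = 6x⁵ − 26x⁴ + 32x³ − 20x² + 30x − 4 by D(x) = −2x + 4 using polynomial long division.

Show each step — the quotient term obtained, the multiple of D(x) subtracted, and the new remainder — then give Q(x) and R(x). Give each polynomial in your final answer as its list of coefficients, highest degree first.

Step 1: lead(6x⁵ − 26x⁴ + 32x³ − 20x² + 30x − 4) ÷ lead(D) = 6x⁵ ÷ −2x = −3x⁴. Subtract (−3x⁴)·D = 6x⁵ − 12x⁴. Remainder: −14x⁴ + 32x³ − 20x² + 30x − 4.
Step 2: lead(−14x⁴ + 32x³ − 20x² + 30x − 4) ÷ lead(D) = −14x⁴ ÷ −2x = 7x³. Subtract (7x³)·D = −14x⁴ + 28x³. Remainder: 4x³ − 20x² + 30x − 4.
Step 3: lead(4x³ − 20x² + 30x − 4) ÷ lead(D) = 4x³ ÷ −2x = −2x². Subtract (−2x²)·D = 4x³ − 8x². Remainder: −12x² + 30x − 4.
Step 4: lead(−12x² + 30x − 4) ÷ lead(D) = −12x² ÷ −2x = 6x. Subtract (6x)·D = −12x² + 24x. Remainder: 6x − 4.
Step 5: lead(6x − 4) ÷ lead(D) = 6x ÷ −2x = −3. Subtract (−3)·D = 6x − 12. Remainder: 8.

Q = [-3, 7, -2, 6, -3]; R = [8]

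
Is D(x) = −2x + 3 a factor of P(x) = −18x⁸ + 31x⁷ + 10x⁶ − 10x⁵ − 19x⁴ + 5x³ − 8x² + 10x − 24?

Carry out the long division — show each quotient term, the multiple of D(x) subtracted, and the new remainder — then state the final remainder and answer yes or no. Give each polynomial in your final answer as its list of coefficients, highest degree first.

Step 1: lead(−18x⁸ + 31x⁷ + 10x⁶ − 10x⁵ − 19x⁴ + 5x³ − 8x² + 10x − 24) ÷ lead(D) = −18x⁸ ÷ −2x = 9x⁷. Subtract (9x⁷)·D = −18x⁸ + 27x⁷. Remainder: 4x⁷ + 10x⁶ − 10x⁵ − 19x⁴ + 5x³ − 8x² + 10x − 24.
Step 2: lead(4x⁷ + 10x⁶ − 10x⁵ − 19x⁴ + 5x³ − 8x² + 10x − 24) ÷ lead(D) = 4x⁷ ÷ −2x = −2x⁶. Subtract (−2x⁶)·D = 4x⁷ − 6x⁶. Remainder: 16x⁶ − 10x⁵ − 19x⁴ + 5x³ − 8x² + 10x − 24.
Step 3: lead(16x⁶ − 10x⁵ − 19x⁴ + 5x³ − 8x² + 10x − 24) ÷ lead(D) = 16x⁶ ÷ −2x = −8x⁵. Subtract (−8x⁵)·D = 16x⁶ − 24x⁵. Remainder: 14x⁵ − 19x⁴ + 5x³ − 8x² + 10x − 24.
Step 4: lead(14x⁵ − 19x⁴ + 5x³ − 8x² + 10x − 24) ÷ lead(D) = 14x⁵ ÷ −2x = −7x⁴. Subtract (−7x⁴)·D = 14x⁵ − 21x⁴. Remainder: 2x⁴ + 5x³ − 8x² + 10x − 24.
Step 5: lead(2x⁴ + 5x³ − 8x² + 10x − 24) ÷ lead(D) = 2x⁴ ÷ −2x = −x³. Subtract (−x³)·D = 2x⁴ − 3x³. Remainder: 8x³ − 8x² + 10x − 24.
Step 6: lead(8x³ − 8x² + 10x − 24) ÷ lead(D) = 8x³ ÷ −2x = −4x². Subtract (−4x²)·D = 8x³ − 12x². Remainder: 4x² + 10x − 24.
Step 7: lead(4x² + 10x − 24) ÷ lead(D) = 4x² ÷ −2x = −2x. Subtract (−2x)·D = 4x² − 6x. Remainder: 16x − 24.
Step 8: lead(16x − 24) ÷ lead(D) = 16x ÷ −2x = −8. Subtract (−8)·D = 16x − 24. Remainder: 0.

R = [0], so D(x) is a factor of P(x). yes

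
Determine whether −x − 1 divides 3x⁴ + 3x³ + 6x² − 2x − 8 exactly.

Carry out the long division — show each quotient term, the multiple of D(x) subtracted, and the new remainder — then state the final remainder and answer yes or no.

R(x) = 0, so D(x) is a factor of P(x). yes

Step 1: lead(3x⁴ + 3x³ + 6x² − 2x − 8) ÷ lead(D) = 3x⁴ ÷ −x = −3x³. Subtract (−3x³)·D = 3x⁴ + 3x³. Remainder: 6x² − 2x − 8.
Step 2: lead(6x² − 2x − 8) ÷ lead(D) = 6x² ÷ −x = −6x. Subtract (−6x)·D = 6x² + 6x. Remainder: −8x − 8.
Step 3: lead(−8x − 8) ÷ lead(D) = −8x ÷ −x = 8. Subtract (8)·D = −8x − 8. Remainder: 0.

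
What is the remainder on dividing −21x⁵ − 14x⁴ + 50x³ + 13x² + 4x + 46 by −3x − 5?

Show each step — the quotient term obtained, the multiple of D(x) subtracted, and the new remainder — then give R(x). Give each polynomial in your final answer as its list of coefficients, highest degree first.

R = [6]

Step 1: lead(−21x⁵ − 14x⁴ + 50x³ + 13x² + 4x + 46) ÷ lead(D) = −21x⁵ ÷ −3x = 7x⁴. Subtract (7x⁴)·D = −21x⁵ − 35x⁴. Remainder: 21x⁴ + 50x³ + 13x² + 4x + 46.
Step 2: lead(21x⁴ + 50x³ + 13x² + 4x + 46) ÷ lead(D) = 21x⁴ ÷ −3x = −7x³. Subtract (−7x³)·D = 21x⁴ + 35x³. Remainder: 15x³ + 13x² + 4x + 46.
Step 3: lead(15x³ + 13x² + 4x + 46) ÷ lead(D) = 15x³ ÷ −3x = −5x². Subtract (−5x²)·D = 15x³ + 25x². Remainder: −12x² + 4x + 46.
Step 4: lead(−12x² + 4x + 46) ÷ lead(D) = −12x² ÷ −3x = 4x. Subtract (4x)·D = −12x² − 20x. Remainder: 24x + 46.
Step 5: lead(24x + 46) ÷ lead(D) = 24x ÷ −3x = −8. Subtract (−8)·D = 24x + 40. Remainder: 6.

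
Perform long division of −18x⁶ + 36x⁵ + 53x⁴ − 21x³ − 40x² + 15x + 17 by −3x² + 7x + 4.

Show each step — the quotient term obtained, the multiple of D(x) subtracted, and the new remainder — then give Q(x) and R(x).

Step 1: lead(−18x⁶ + 36x⁵ + 53x⁴ − 21x³ − 40x² + 15x + 17) ÷ lead(D) = −18x⁶ ÷ −3x² = 6x⁴. Subtract (6x⁴)·D = −18x⁶ + 42x⁵ + 24x⁴. Remainder: −6x⁵ + 29x⁴ − 21x³ − 40x² + 15x + 17.
Step 2: lead(−6x⁵ + 29x⁴ − 21x³ − 40x² + 15x + 17) ÷ lead(D) = −6x⁵ ÷ −3x² = 2x³. Subtract (2x³)·D = −6x⁵ + 14x⁴ + 8x³. Remainder: 15x⁴ − 29x³ − 40x² + 15x + 17.
Step 3: lead(15x⁴ − 29x³ − 40x² + 15x + 17) ÷ lead(D) = 15x⁴ ÷ −3x² = −5x². Subtract (−5x²)·D = 15x⁴ − 35x³ − 20x². Remainder: 6x³ − 20x² + 15x + 17.
Step 4: lead(6x³ − 20x² + 15x + 17) ÷ lead(D) = 6x³ ÷ −3x² = −2x. Subtract (−2x)·D = 6x³ − 14x² − 8x. Remainder: −6x² + 23x + 17.
Step 5: lead(−6x² + 23x + 17) ÷ lead(D) = −6x² ÷ −3x² = 2. Subtract (2)·D = −6x² + 14x + 8. Remainder: 9x + 9.

Q(x) = 6x⁴ + 2x³ − 5x² − 2x + 2; R(x) = 9x + 9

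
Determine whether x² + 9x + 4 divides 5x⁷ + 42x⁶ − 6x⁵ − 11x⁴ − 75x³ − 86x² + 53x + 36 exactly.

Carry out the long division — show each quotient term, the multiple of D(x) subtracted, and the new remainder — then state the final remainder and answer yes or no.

R(x) = 0, so D(x) is a factor of P(x). yes

Step 1: lead(5x⁷ + 42x⁶ − 6x⁵ − 11x⁴ − 75x³ − 86x² + 53x + 36) ÷ lead(D) = 5x⁷ ÷ x² = 5x⁵. Subtract (5x⁵)·D = 5x⁷ + 45x⁶ + 20x⁵. Remainder: −3x⁶ − 26x⁵ − 11x⁴ − 75x³ − 86x² + 53x + 36.
Step 2: lead(−3x⁶ − 26x⁵ − 11x⁴ − 75x³ − 86x² + 53x + 36) ÷ lead(D) = −3x⁶ ÷ x² = −3x⁴. Subtract (−3x⁴)·D = −3x⁶ − 27x⁵ − 12x⁴. Remainder: x⁵ + x⁴ − 75x³ − 86x² + 53x + 36.
Step 3: lead(x⁵ + x⁴ − 75x³ − 86x² + 53x + 36) ÷ lead(D) = x⁵ ÷ x² = x³. Subtract (x³)·D = x⁵ + 9x⁴ + 4x³. Remainder: −8x⁴ − 79x³ − 86x² + 53x + 36.
Step 4: lead(−8x⁴ − 79x³ − 86x² + 53x + 36) ÷ lead(D) = −8x⁴ ÷ x² = −8x². Subtract (−8x²)·D = −8x⁴ − 72x³ − 32x². Remainder: −7x³ − 54x² + 53x + 36.
Step 5: lead(−7x³ − 54x² + 53x + 36) ÷ lead(D) = −7x³ ÷ x² = −7x. Subtract (−7x)·D = −7x³ − 63x² − 28x. Remainder: 9x² + 81x + 36.
Step 6: lead(9x² + 81x + 36) ÷ lead(D) = 9x² ÷ x² = 9. Subtract (9)·D = 9x² + 81x + 36. Remainder: 0.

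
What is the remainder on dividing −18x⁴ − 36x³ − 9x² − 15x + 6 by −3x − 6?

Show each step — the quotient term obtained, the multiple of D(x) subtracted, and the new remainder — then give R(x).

R(x) = 0

Step 1: lead(−18x⁴ − 36x³ − 9x² − 15x + 6) ÷ lead(D) = −18x⁴ ÷ −3x = 6x³. Subtract (6x³)·D = −18x⁴ − 36x³. Remainder: −9x² − 15x + 6.
Step 2: lead(−9x² − 15x + 6) ÷ lead(D) = −9x² ÷ −3x = 3x. Subtract (3x)·D = −9x² − 18x. Remainder: 3x + 6.
Step 3: lead(3x + 6) ÷ lead(D) = 3x ÷ −3x = −1. Subtract (−1)·D = 3x + 6. Remainder: 0.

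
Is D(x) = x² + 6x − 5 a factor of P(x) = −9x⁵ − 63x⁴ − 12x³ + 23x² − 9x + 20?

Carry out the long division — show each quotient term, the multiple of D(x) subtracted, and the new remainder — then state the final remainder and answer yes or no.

Step 1: lead(−9x⁵ − 63x⁴ − 12x³ + 23x² − 9x + 20) ÷ lead(D) = −9x⁵ ÷ x² = −9x³. Subtract (−9x³)·D = −9x⁵ − 54x⁴ + 45x³. Remainder: −9x⁴ − 57x³ + 23x² − 9x + 20.
Step 2: lead(−9x⁴ − 57x³ + 23x² − 9x + 20) ÷ lead(D) = −9x⁴ ÷ x² = −9x². Subtract (−9x²)·D = −9x⁴ − 54x³ + 45x². Remainder: −3x³ − 22x² − 9x + 20.
Step 3: lead(−3x³ − 22x² − 9x + 20) ÷ lead(D) = −3x³ ÷ x² = −3x. Subtract (−3x)·D = −3x³ − 18x² + 15x. Remainder: −4x² − 24x + 20.
Step 4: lead(−4x² − 24x + 20) ÷ lead(D) = −4x² ÷ x² = −4. Subtract (−4)·D = −4x² − 24x + 20. Remainder: 0.

R(x) = 0, so D(x) is a factor of P(x). yes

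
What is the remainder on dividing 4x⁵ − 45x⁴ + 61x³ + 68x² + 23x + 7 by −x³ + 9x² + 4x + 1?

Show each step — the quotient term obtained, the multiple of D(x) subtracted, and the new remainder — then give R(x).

Step 1: lead(4x⁵ − 45x⁴ + 61x³ + 68x² + 23x + 7) ÷ lead(D) = 4x⁵ ÷ −x³ = −4x². Subtract (−4x²)·D = 4x⁵ − 36x⁴ − 16x³ − 4x². Remainder: −9x⁴ + 77x³ + 72x² + 23x + 7.
Step 2: lead(−9x⁴ + 77x³ + 72x² + 23x + 7) ÷ lead(D) = −9x⁴ ÷ −x³ = 9x. Subtract (9x)·D = −9x⁴ + 81x³ + 36x² + 9x. Remainder: −4x³ + 36x² + 14x + 7.
Step 3: lead(−4x³ + 36x² + 14x + 7) ÷ lead(D) = −4x³ ÷ −x³ = 4. Subtract (4)·D = −4x³ + 36x² + 16x + 4. Remainder: −2x + 3.

R(x) = −2x + 3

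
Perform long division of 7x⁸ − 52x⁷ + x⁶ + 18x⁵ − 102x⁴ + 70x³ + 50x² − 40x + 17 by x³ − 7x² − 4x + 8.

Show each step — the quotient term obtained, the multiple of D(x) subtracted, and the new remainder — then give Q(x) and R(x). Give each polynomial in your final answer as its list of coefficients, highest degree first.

Step 1: lead(7x⁸ − 52x⁷ + x⁶ + 18x⁵ − 102x⁴ + 70x³ + 50x² − 40x + 17) ÷ lead(D) = 7x⁸ ÷ x³ = 7x⁵. Subtract (7x⁵)·D = 7x⁸ − 49x⁷ − 28x⁶ + 56x⁵. Remainder: −3x⁷ + 29x⁶ − 38x⁵ − 102x⁴ + 70x³ + 50x² − 40x + 17.
Step 2: lead(−3x⁷ + 29x⁶ − 38x⁵ − 102x⁴ + 70x³ + 50x² − 40x + 17) ÷ lead(D) = −3x⁷ ÷ x³ = −3x⁴. Subtract (−3x⁴)·D = −3x⁷ + 21x⁶ + 12x⁵ − 24x⁴. Remainder: 8x⁶ − 50x⁵ − 78x⁴ + 70x³ + 50x² − 40x + 17.
Step 3: lead(8x⁶ − 50x⁵ − 78x⁴ + 70x³ + 50x² − 40x + 17) ÷ lead(D) = 8x⁶ ÷ x³ = 8x³. Subtract (8x³)·D = 8x⁶ − 56x⁵ − 32x⁴ + 64x³. Remainder: 6x⁵ − 46x⁴ + 6x³ + 50x² − 40x + 17.
Step 4: lead(6x⁵ − 46x⁴ + 6x³ + 50x² − 40x + 17) ÷ lead(D) = 6x⁵ ÷ x³ = 6x². Subtract (6x²)·D = 6x⁵ − 42x⁴ − 24x³ + 48x². Remainder: −4x⁴ + 30x³ + 2x² − 40x + 17.
Step 5: lead(−4x⁴ + 30x³ + 2x² − 40x + 17) ÷ lead(D) = −4x⁴ ÷ x³ = −4x. Subtract (−4x)·D = −4x⁴ + 28x³ + 16x² − 32x. Remainder: 2x³ − 14x² − 8x + 17.
Step 6: lead(2x³ − 14x² − 8x + 17) ÷ lead(D) = 2x³ ÷ x³ = 2. Subtract (2)·D = 2x³ − 14x² − 8x + 16. Remainder: 1.

Q = [7, -3, 8, 6, -4, 2]; R = [1]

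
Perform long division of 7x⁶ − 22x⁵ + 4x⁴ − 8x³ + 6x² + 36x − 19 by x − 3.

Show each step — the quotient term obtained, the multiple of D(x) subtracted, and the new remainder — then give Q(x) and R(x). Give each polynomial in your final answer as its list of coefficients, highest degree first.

Step 1: lead(7x⁶ − 22x⁵ + 4x⁴ − 8x³ + 6x² + 36x − 19) ÷ lead(D) = 7x⁶ ÷ x = 7x⁵. Subtract (7x⁵)·D = 7x⁶ − 21x⁵. Remainder: −x⁵ + 4x⁴ − 8x³ + 6x² + 36x − 19.
Step 2: lead(−x⁵ + 4x⁴ − 8x³ + 6x² + 36x − 19) ÷ lead(D) = −x⁵ ÷ x = −x⁴. Subtract (−x⁴)·D = −x⁵ + 3x⁴. Remainder: x⁴ − 8x³ + 6x² + 36x − 19.
Step 3: lead(x⁴ − 8x³ + 6x² + 36x − 19) ÷ lead(D) = x⁴ ÷ x = x³. Subtract (x³)·D = x⁴ − 3x³. Remainder: −5x³ + 6x² + 36x − 19.
Step 4: lead(−5x³ + 6x² + 36x − 19) ÷ lead(D) = −5x³ ÷ x = −5x². Subtract (−5x²)·D = −5x³ + 15x². Remainder: −9x² + 36x − 19.
Step 5: lead(−9x² + 36x − 19) ÷ lead(D) = −9x² ÷ x = −9x. Subtract (−9x)·D = −9x² + 27x. Remainder: 9x − 19.
Step 6: lead(9x − 19) ÷ lead(D) = 9x ÷ x = 9. Subtract (9)·D = 9x − 27. Remainder: 8.

Q = [7, -1, 1, -5, -9, 9]; R = [8]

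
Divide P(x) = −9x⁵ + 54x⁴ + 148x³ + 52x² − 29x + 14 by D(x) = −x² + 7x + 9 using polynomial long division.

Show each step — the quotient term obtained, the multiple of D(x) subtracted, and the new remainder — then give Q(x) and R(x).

Step 1: lead(−9x⁵ + 54x⁴ + 148x³ + 52x² − 29x + 14) ÷ lead(D) = −9x⁵ ÷ −x² = 9x³. Subtract (9x³)·D = −9x⁵ + 63x⁴ + 81x³. Remainder: −9x⁴ + 67x³ + 52x² − 29x + 14.
Step 2: lead(−9x⁴ + 67x³ + 52x² − 29x + 14) ÷ lead(D) = −9x⁴ ÷ −x² = 9x². Subtract (9x²)·D = −9x⁴ + 63x³ + 81x². Remainder: 4x³ − 29x² − 29x + 14.
Step 3: lead(4x³ − 29x² − 29x + 14) ÷ lead(D) = 4x³ ÷ −x² = −4x. Subtract (−4x)·D = 4x³ − 28x² − 36x. Remainder: −x² + 7x + 14.
Step 4: lead(−x² + 7x + 14) ÷ lead(D) = −x² ÷ −x² = 1. Subtract (1)·D = −x² + 7x + 9. Remainder: 5.

Q(x) = 9x³ + 9x² − 4x + 1; R(x) = 5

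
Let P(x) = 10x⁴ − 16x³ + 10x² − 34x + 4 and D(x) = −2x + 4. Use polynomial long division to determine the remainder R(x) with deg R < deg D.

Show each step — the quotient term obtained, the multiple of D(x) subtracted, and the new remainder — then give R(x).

R(x) = 8

Step 1: lead(10x⁴ − 16x³ + 10x² − 34x + 4) ÷ lead(D) = 10x⁴ ÷ −2x = −5x³. Subtract (−5x³)·D = 10x⁴ − 20x³. Remainder: 4x³ + 10x² − 34x + 4.
Step 2: lead(4x³ + 10x² − 34x + 4) ÷ lead(D) = 4x³ ÷ −2x = −2x². Subtract (−2x²)·D = 4x³ − 8x². Remainder: 18x² − 34x + 4.
Step 3: lead(18x² − 34x + 4) ÷ lead(D) = 18x² ÷ −2x = −9x. Subtract (−9x)·D = 18x² − 36x. Remainder: 2x + 4.
Step 4: lead(2x + 4) ÷ lead(D) = 2x ÷ −2x = −1. Subtract (−1)·D = 2x − 4. Remainder: 8.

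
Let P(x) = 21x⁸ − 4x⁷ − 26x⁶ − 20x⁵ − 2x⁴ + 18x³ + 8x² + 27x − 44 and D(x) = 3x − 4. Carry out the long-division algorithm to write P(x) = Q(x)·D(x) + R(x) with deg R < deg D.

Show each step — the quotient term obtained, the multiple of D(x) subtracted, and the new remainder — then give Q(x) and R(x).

Step 1: lead(21x⁸ − 4x⁷ − 26x⁶ − 20x⁵ − 2x⁴ + 18x³ + 8x² + 27x − 44) ÷ lead(D) = 21x⁸ ÷ 3x = 7x⁷. Subtract (7x⁷)·D = 21x⁸ − 28x⁷. Remainder: 24x⁷ − 26x⁶ − 20x⁵ − 2x⁴ + 18x³ + 8x² + 27x − 44.
Step 2: lead(24x⁷ − 26x⁶ − 20x⁵ − 2x⁴ + 18x³ + 8x² + 27x − 44) ÷ lead(D) = 24x⁷ ÷ 3x = 8x⁶. Subtract (8x⁶)·D = 24x⁷ − 32x⁶. Remainder: 6x⁶ − 20x⁵ − 2x⁴ + 18x³ + 8x² + 27x − 44.
Step 3: lead(6x⁶ − 20x⁵ − 2x⁴ + 18x³ + 8x² + 27x − 44) ÷ lead(D) = 6x⁶ ÷ 3x = 2x⁵. Subtract (2x⁵)·D = 6x⁶ − 8x⁵. Remainder: −12x⁵ − 2x⁴ + 18x³ + 8x² + 27x − 44.
Step 4: lead(−12x⁵ − 2x⁴ + 18x³ + 8x² + 27x − 44) ÷ lead(D) = −12x⁵ ÷ 3x = −4x⁴. Subtract (−4x⁴)·D = −12x⁵ + 16x⁴. Remainder: −18x⁴ + 18x³ + 8x² + 27x − 44.
Step 5: lead(−18x⁴ + 18x³ + 8x² + 27x − 44) ÷ lead(D) = −18x⁴ ÷ 3x = −6x³. Subtract (−6x³)·D = −18x⁴ + 24x³. Remainder: −6x³ + 8x² + 27x − 44.
Step 6: lead(−6x³ + 8x² + 27x − 44) ÷ lead(D) = −6x³ ÷ 3x = −2x². Subtract (−2x²)·D = −6x³ + 8x². Remainder: 27x − 44.
Step 7: lead(27x − 44) ÷ lead(D) = 27x ÷ 3x = 9. Subtract (9)·D = 27x − 36. Remainder: −8.

Q(x) = 7x⁷ + 8x⁶ + 2x⁵ − 4x⁴ − 6x³ − 2x² + 9; R(x) = −8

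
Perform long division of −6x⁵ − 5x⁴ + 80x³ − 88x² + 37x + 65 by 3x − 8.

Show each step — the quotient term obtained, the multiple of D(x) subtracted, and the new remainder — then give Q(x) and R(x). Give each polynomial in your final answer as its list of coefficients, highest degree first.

Step 1: lead(−6x⁵ − 5x⁴ + 80x³ − 88x² + 37x + 65) ÷ lead(D) = −6x⁵ ÷ 3x = −2x⁴. Subtract (−2x⁴)·D = −6x⁵ + 16x⁴. Remainder: −21x⁴ + 80x³ − 88x² + 37x + 65.
Step 2: lead(−21x⁴ + 80x³ − 88x² + 37x + 65) ÷ lead(D) = −21x⁴ ÷ 3x = −7x³. Subtract (−7x³)·D = −21x⁴ + 56x³. Remainder: 24x³ − 88x² + 37x + 65.
Step 3: lead(24x³ − 88x² + 37x + 65) ÷ lead(D) = 24x³ ÷ 3x = 8x². Subtract (8x²)·D = 24x³ − 64x². Remainder: −24x² + 37x + 65.
Step 4: lead(−24x² + 37x + 65) ÷ lead(D) = −24x² ÷ 3x = −8x. Subtract (−8x)·D = −24x² + 64x. Remainder: −27x + 65.
Step 5: lead(−27x + 65) ÷ lead(D) = −27x ÷ 3x = −9. Subtract (−9)·D = −27x + 72. Remainder: −7.

Q = [-2, -7, 8, -8, -9]; R = [-7]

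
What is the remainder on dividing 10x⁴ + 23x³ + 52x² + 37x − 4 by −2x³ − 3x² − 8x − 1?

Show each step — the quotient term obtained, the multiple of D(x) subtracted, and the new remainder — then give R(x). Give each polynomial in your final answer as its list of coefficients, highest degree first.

R = [-8]

Step 1: lead(10x⁴ + 23x³ + 52x² + 37x − 4) ÷ lead(D) = 10x⁴ ÷ −2x³ = −5x. Subtract (−5x)·D = 10x⁴ + 15x³ + 40x² + 5x. Remainder: 8x³ + 12x² + 32x − 4.
Step 2: lead(8x³ + 12x² + 32x − 4) ÷ lead(D) = 8x³ ÷ −2x³ = −4. Subtract (−4)·D = 8x³ + 12x² + 32x + 4. Remainder: −8.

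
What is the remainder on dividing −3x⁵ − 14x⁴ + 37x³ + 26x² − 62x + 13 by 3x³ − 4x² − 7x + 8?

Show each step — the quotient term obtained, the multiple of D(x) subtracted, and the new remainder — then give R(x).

Step 1: lead(−3x⁵ − 14x⁴ + 37x³ + 26x² − 62x + 13) ÷ lead(D) = −3x⁵ ÷ 3x³ = −x². Subtract (−x²)·D = −3x⁵ + 4x⁴ + 7x³ − 8x². Remainder: −18x⁴ + 30x³ + 34x² − 62x + 13.
Step 2: lead(−18x⁴ + 30x³ + 34x² − 62x + 13) ÷ lead(D) = −18x⁴ ÷ 3x³ = −6x. Subtract (−6x)·D = −18x⁴ + 24x³ + 42x² − 48x. Remainder: 6x³ − 8x² − 14x + 13.
Step 3: lead(6x³ − 8x² − 14x + 13) ÷ lead(D) = 6x³ ÷ 3x³ = 2. Subtract (2)·D = 6x³ − 8x² − 14x + 16. Remainder: −3.

R(x) = −3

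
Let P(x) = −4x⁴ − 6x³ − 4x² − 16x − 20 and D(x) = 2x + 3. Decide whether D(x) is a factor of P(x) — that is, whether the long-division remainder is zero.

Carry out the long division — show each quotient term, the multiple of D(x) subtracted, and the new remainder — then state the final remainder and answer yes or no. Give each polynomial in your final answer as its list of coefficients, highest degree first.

Step 1: lead(−4x⁴ − 6x³ − 4x² − 16x − 20) ÷ lead(D) = −4x⁴ ÷ 2x = −2x³. Subtract (−2x³)·D = −4x⁴ − 6x³. Remainder: −4x² − 16x − 20.
Step 2: lead(−4x² − 16x − 20) ÷ lead(D) = −4x² ÷ 2x = −2x. Subtract (−2x)·D = −4x² − 6x. Remainder: −10x − 20.
Step 3: lead(−10x − 20) ÷ lead(D) = −10x ÷ 2x = −5. Subtract (−5)·D = −10x − 15. Remainder: −5.

R = [-5], so D(x) is not a factor of P(x). no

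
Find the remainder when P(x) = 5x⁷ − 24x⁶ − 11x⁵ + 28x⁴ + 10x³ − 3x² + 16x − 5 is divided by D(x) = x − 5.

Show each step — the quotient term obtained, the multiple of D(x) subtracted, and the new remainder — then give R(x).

R(x) = 0

Step 1: lead(5x⁷ − 24x⁶ − 11x⁵ + 28x⁴ + 10x³ − 3x² + 16x − 5) ÷ lead(D) = 5x⁷ ÷ x = 5x⁶. Subtract (5x⁶)·D = 5x⁷ − 25x⁶. Remainder: x⁶ − 11x⁵ + 28x⁴ + 10x³ − 3x² + 16x − 5.
Step 2: lead(x⁶ − 11x⁵ + 28x⁴ + 10x³ − 3x² + 16x − 5) ÷ lead(D) = x⁶ ÷ x = x⁵. Subtract (x⁵)·D = x⁶ − 5x⁵. Remainder: −6x⁵ + 28x⁴ + 10x³ − 3x² + 16x − 5.
Step 3: lead(−6x⁵ + 28x⁴ + 10x³ − 3x² + 16x − 5) ÷ lead(D) = −6x⁵ ÷ x = −6x⁴. Subtract (−6x⁴)·D = −6x⁵ + 30x⁴. Remainder: −2x⁴ + 10x³ − 3x² + 16x − 5.
Step 4: lead(−2x⁴ + 10x³ − 3x² + 16x − 5) ÷ lead(D) = −2x⁴ ÷ x = −2x³. Subtract (−2x³)·D = −2x⁴ + 10x³. Remainder: −3x² + 16x − 5.
Step 5: lead(−3x² + 16x − 5) ÷ lead(D) = −3x² ÷ x = −3x. Subtract (−3x)·D = −3x² + 15x. Remainder: x − 5.
Step 6: lead(x − 5) ÷ lead(D) = x ÷ x = 1. Subtract (1)·D = x − 5. Remainder: 0.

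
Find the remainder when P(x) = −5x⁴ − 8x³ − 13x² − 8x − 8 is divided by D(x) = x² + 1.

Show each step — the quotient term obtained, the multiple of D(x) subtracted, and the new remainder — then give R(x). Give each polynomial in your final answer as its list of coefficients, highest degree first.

Step 1: lead(−5x⁴ − 8x³ − 13x² − 8x − 8) ÷ lead(D) = −5x⁴ ÷ x² = −5x². Subtract (−5x²)·D = −5x⁴ − 5x². Remainder: −8x³ − 8x² − 8x − 8.
Step 2: lead(−8x³ − 8x² − 8x − 8) ÷ lead(D) = −8x³ ÷ x² = −8x. Subtract (−8x)·D = −8x³ − 8x. Remainder: −8x² − 8.
Step 3: lead(−8x² − 8) ÷ lead(D) = −8x² ÷ x² = −8. Subtract (−8)·D = −8x² − 8. Remainder: 0.

R = [0]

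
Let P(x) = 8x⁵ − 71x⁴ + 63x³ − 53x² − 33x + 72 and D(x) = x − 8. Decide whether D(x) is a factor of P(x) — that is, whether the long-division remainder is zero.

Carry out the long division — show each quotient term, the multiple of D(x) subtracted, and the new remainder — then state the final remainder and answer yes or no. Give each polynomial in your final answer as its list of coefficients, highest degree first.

Step 1: lead(8x⁵ − 71x⁴ + 63x³ − 53x² − 33x + 72) ÷ lead(D) = 8x⁵ ÷ x = 8x⁴. Subtract (8x⁴)·D = 8x⁵ − 64x⁴. Remainder: −7x⁴ + 63x³ − 53x² − 33x + 72.
Step 2: lead(−7x⁴ + 63x³ − 53x² − 33x + 72) ÷ lead(D) = −7x⁴ ÷ x = −7x³. Subtract (−7x³)·D = −7x⁴ + 56x³. Remainder: 7x³ − 53x² − 33x + 72.
Step 3: lead(7x³ − 53x² − 33x + 72) ÷ lead(D) = 7x³ ÷ x = 7x². Subtract (7x²)·D = 7x³ − 56x². Remainder: 3x² − 33x + 72.
Step 4: lead(3x² − 33x + 72) ÷ lead(D) = 3x² ÷ x = 3x. Subtract (3x)·D = 3x² − 24x. Remainder: −9x + 72.
Step 5: lead(−9x + 72) ÷ lead(D) = −9x ÷ x = −9. Subtract (−9)·D = −9x + 72. Remainder: 0.

R = [0], so D(x) is a factor of P(x). yes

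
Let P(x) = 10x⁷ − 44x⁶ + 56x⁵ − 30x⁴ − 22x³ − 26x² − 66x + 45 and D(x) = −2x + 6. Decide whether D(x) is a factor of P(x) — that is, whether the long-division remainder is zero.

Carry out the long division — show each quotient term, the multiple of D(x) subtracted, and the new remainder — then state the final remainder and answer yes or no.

Step 1: lead(10x⁷ − 44x⁶ + 56x⁵ − 30x⁴ − 22x³ − 26x² − 66x + 45) ÷ lead(D) = 10x⁷ ÷ −2x = −5x⁶. Subtract (−5x⁶)·D = 10x⁷ − 30x⁶. Remainder: −14x⁶ + 56x⁵ − 30x⁴ − 22x³ − 26x² − 66x + 45.
Step 2: lead(−14x⁶ + 56x⁵ − 30x⁴ − 22x³ − 26x² − 66x + 45) ÷ lead(D) = −14x⁶ ÷ −2x = 7x⁵. Subtract (7x⁵)·D = −14x⁶ + 42x⁵. Remainder: 14x⁵ − 30x⁴ − 22x³ − 26x² − 66x + 45.
Step 3: lead(14x⁵ − 30x⁴ − 22x³ − 26x² − 66x + 45) ÷ lead(D) = 14x⁵ ÷ −2x = −7x⁴. Subtract (−7x⁴)·D = 14x⁵ − 42x⁴. Remainder: 12x⁴ − 22x³ − 26x² − 66x + 45.
Step 4: lead(12x⁴ − 22x³ − 26x² − 66x + 45) ÷ lead(D) = 12x⁴ ÷ −2x = −6x³. Subtract (−6x³)·D = 12x⁴ − 36x³. Remainder: 14x³ − 26x² − 66x + 45.
Step 5: lead(14x³ − 26x² − 66x + 45) ÷ lead(D) = 14x³ ÷ −2x = −7x². Subtract (−7x²)·D = 14x³ − 42x². Remainder: 16x² − 66x + 45.
Step 6: lead(16x² − 66x + 45) ÷ lead(D) = 16x² ÷ −2x = −8x. Subtract (−8x)·D = 16x² − 48x. Remainder: −18x + 45.
Step 7: lead(−18x + 45) ÷ lead(D) = −18x ÷ −2x = 9. Subtract (9)·D = −18x + 54. Remainder: −9.

R(x) = −9, so D(x) is not a factor of P(x). no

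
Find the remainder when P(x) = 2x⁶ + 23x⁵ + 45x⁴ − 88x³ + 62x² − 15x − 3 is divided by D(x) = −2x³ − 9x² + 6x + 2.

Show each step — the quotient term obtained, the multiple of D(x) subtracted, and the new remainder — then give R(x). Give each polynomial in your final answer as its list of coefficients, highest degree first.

Step 1: lead(2x⁶ + 23x⁵ + 45x⁴ − 88x³ + 62x² − 15x − 3) ÷ lead(D) = 2x⁶ ÷ −2x³ = −x³. Subtract (−x³)·D = 2x⁶ + 9x⁵ − 6x⁴ − 2x³. Remainder: 14x⁵ + 51x⁴ − 86x³ + 62x² − 15x − 3.
Step 2: lead(14x⁵ + 51x⁴ − 86x³ + 62x² − 15x − 3) ÷ lead(D) = 14x⁵ ÷ −2x³ = −7x². Subtract (−7x²)·D = 14x⁵ + 63x⁴ − 42x³ − 14x². Remainder: −12x⁴ − 44x³ + 76x² − 15x − 3.
Step 3: lead(−12x⁴ − 44x³ + 76x² − 15x − 3) ÷ lead(D) = −12x⁴ ÷ −2x³ = 6x. Subtract (6x)·D = −12x⁴ − 54x³ + 36x² + 12x. Remainder: 10x³ + 40x² − 27x − 3.
Step 4: lead(10x³ + 40x² − 27x − 3) ÷ lead(D) = 10x³ ÷ −2x³ = −5. Subtract (−5)·D = 10x³ + 45x² − 30x − 10. Remainder: −5x² + 3x + 7.

R = [-5, 3, 7]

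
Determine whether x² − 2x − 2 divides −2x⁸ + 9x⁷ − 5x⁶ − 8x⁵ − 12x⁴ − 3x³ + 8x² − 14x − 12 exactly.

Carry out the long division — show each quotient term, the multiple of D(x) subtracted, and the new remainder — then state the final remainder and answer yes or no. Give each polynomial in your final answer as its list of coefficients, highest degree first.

R = [0], so D(x) is a factor of P(x). yes

Step 1: lead(−2x⁸ + 9x⁷ − 5x⁶ − 8x⁵ − 12x⁴ − 3x³ + 8x² − 14x − 12) ÷ lead(D) = −2x⁸ ÷ x² = −2x⁶. Subtract (−2x⁶)·D = −2x⁸ + 4x⁷ + 4x⁶. Remainder: 5x⁷ − 9x⁶ − 8x⁵ − 12x⁴ − 3x³ + 8x² − 14x − 12.
Step 2: lead(5x⁷ − 9x⁶ − 8x⁵ − 12x⁴ − 3x³ + 8x² − 14x − 12) ÷ lead(D) = 5x⁷ ÷ x² = 5x⁵. Subtract (5x⁵)·D = 5x⁷ − 10x⁶ − 10x⁵. Remainder: x⁶ + 2x⁵ − 12x⁴ − 3x³ + 8x² − 14x − 12.
Step 3: lead(x⁶ + 2x⁵ − 12x⁴ − 3x³ + 8x² − 14x − 12) ÷ lead(D) = x⁶ ÷ x² = x⁴. Subtract (x⁴)·D = x⁶ − 2x⁵ − 2x⁴. Remainder: 4x⁵ − 10x⁴ − 3x³ + 8x² − 14x − 12.
Step 4: lead(4x⁵ − 10x⁴ − 3x³ + 8x² − 14x − 12) ÷ lead(D) = 4x⁵ ÷ x² = 4x³. Subtract (4x³)·D = 4x⁵ − 8x⁴ − 8x³. Remainder: −2x⁴ + 5x³ + 8x² − 14x − 12.
Step 5: lead(−2x⁴ + 5x³ + 8x² − 14x − 12) ÷ lead(D) = −2x⁴ ÷ x² = −2x². Subtract (−2x²)·D = −2x⁴ + 4x³ + 4x². Remainder: x³ + 4x² − 14x − 12.
Step 6: lead(x³ + 4x² − 14x − 12) ÷ lead(D) = x³ ÷ x² = x. Subtract (x)·D = x³ − 2x² − 2x. Remainder: 6x² − 12x − 12.
Step 7: lead(6x² − 12x − 12) ÷ lead(D) = 6x² ÷ x² = 6. Subtract (6)·D = 6x² − 12x − 12. Remainder: 0.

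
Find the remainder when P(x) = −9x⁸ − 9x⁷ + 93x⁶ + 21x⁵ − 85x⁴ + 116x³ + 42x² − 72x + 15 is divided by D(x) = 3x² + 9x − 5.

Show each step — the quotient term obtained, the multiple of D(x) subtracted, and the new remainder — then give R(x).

Step 1: lead(−9x⁸ − 9x⁷ + 93x⁶ + 21x⁵ − 85x⁴ + 116x³ + 42x² − 72x + 15) ÷ lead(D) = −9x⁸ ÷ 3x² = −3x⁶. Subtract (−3x⁶)·D = −9x⁸ − 27x⁷ + 15x⁶. Remainder: 18x⁷ + 78x⁶ + 21x⁵ − 85x⁴ + 116x³ + 42x² − 72x + 15.
Step 2: lead(18x⁷ + 78x⁶ + 21x⁵ − 85x⁴ + 116x³ + 42x² − 72x + 15) ÷ lead(D) = 18x⁷ ÷ 3x² = 6x⁵. Subtract (6x⁵)·D = 18x⁷ + 54x⁶ − 30x⁵. Remainder: 24x⁶ + 51x⁵ − 85x⁴ + 116x³ + 42x² − 72x + 15.
Step 3: lead(24x⁶ + 51x⁵ − 85x⁴ + 116x³ + 42x² − 72x + 15) ÷ lead(D) = 24x⁶ ÷ 3x² = 8x⁴. Subtract (8x⁴)·D = 24x⁶ + 72x⁵ − 40x⁴. Remainder: −21x⁵ − 45x⁴ + 116x³ + 42x² − 72x + 15.
Step 4: lead(−21x⁵ − 45x⁴ + 116x³ + 42x² − 72x + 15) ÷ lead(D) = −21x⁵ ÷ 3x² = −7x³. Subtract (−7x³)·D = −21x⁵ − 63x⁴ + 35x³. Remainder: 18x⁴ + 81x³ + 42x² − 72x + 15.
Step 5: lead(18x⁴ + 81x³ + 42x² − 72x + 15) ÷ lead(D) = 18x⁴ ÷ 3x² = 6x². Subtract (6x²)·D = 18x⁴ + 54x³ − 30x². Remainder: 27x³ + 72x² − 72x + 15.
Step 6: lead(27x³ + 72x² − 72x + 15) ÷ lead(D) = 27x³ ÷ 3x² = 9x. Subtract (9x)·D = 27x³ + 81x² − 45x. Remainder: −9x² − 27x + 15.
Step 7: lead(−9x² − 27x + 15) ÷ lead(D) = −9x² ÷ 3x² = −3. Subtract (−3)·D = −9x² − 27x + 15. Remainder: 0.

R(x) = 0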